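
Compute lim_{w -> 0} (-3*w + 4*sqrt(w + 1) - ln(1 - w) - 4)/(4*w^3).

Substitution gives 0/0 (the numerator vanishes to order 3).
Expand each term to order w^3: the coefficient of w^3 in 4·√(1 + w) is 1/4 and in −ln(1 - w) is 1/3.
Lower-order terms cancel with the polynomial part, so the numerator is (7/12)·w^3 + o(w^3), and the limit is (7/12)/(4) = 7/48.

7/48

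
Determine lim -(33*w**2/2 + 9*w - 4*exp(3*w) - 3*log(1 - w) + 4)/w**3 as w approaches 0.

17

Substitution gives 0/0 (the numerator vanishes to order 3).
Expand each term to order w^3: the coefficient of w^3 in -3·ln(1 - w) is 1 and in -4·e^(3w) is -18.
Lower-order terms cancel with the polynomial part, so the numerator is (-17)·w^3 + o(w^3), and the limit is (-17)/(-1) = 17.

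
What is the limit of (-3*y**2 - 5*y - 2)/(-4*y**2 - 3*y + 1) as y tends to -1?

Direct substitution gives 0/0, so factor. Both numerator and denominator have (y + 1) as a factor.
After cancelling, the expression reduces to (-3*y - 2)/(1 - 4*y).
Substituting y = -1 gives 1/5.

1/5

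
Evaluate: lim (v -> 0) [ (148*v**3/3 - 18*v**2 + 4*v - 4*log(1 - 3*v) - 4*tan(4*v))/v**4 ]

81

Substitution gives 0/0 (the numerator vanishes to order 4).
Expand each term to order v^4: the coefficient of v^4 in -4·ln(1 - 3v) is 81 and in -4·tan(4v) is 0.
Lower-order terms cancel with the polynomial part, so the numerator is (81)·v^4 + o(v^4), and the limit is (81)/(1) = 81.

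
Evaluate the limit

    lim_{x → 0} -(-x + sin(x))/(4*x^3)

1/24

Direct substitution gives 0/0.
Apply L'Hôpital: lim (cos(x) - 1)/(-12*x^2), still 0/0.
Apply L'Hôpital: lim (-sin(x))/(-24*x), still 0/0.
After 3 applications of L'Hôpital's rule the quotient is (-cos(x))/(-24); substituting x = 0 gives 1/24.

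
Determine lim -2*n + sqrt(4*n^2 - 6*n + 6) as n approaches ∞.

-3/2

An ∞ − ∞ form. Rationalising with the conjugate, the difference becomes (-6n + 6) / (√(4*n^2 - 6*n + 6) + 2n).
For large n the denominator behaves like 2·2n, so the quotient tends to -6/4 = -3/2.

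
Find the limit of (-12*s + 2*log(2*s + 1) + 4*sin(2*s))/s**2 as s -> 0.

-4

Substitution gives 0/0 (the numerator vanishes to order 2).
Expand each term to order s^2: the coefficient of s^2 in 2·ln(1 + 2s) is -4 and in 4·sin(2s) is 0.
Lower-order terms cancel with the polynomial part, so the numerator is (-4)·s^2 + o(s^2), and the limit is (-4)/(1) = -4.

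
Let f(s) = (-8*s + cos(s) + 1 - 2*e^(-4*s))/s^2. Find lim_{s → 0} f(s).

-33/2

Substitution gives 0/0; apply L'Hôpital's rule 2 times.
After differentiating numerator and denominator 2 times the quotient is (-cos(s) - 32*e^(-4*s))/(2); at s = 0 this is -33/2.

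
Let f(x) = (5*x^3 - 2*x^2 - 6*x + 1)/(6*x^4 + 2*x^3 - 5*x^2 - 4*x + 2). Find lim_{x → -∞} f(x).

The denominator has degree 4 and the numerator degree 3. Dividing numerator and denominator by x^4 sends every term to 0 except the leading denominator term, so the limit is 0.

0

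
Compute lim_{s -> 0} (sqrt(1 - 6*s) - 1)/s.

Substitution gives 0/0. Multiply numerator and denominator by the conjugate √(1 - 6s) + √1.
The numerator becomes (1 - 6s) − 1 = -6s, so the expression simplifies to -6/(√(1 - 6s) + √1).
Letting s → 0 gives -6/(2√1) = -3.

-3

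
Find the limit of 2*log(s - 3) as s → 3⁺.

-∞

As s → 3⁺, s - 3 → 0⁺ and ln(s - 3) → −∞.
Multiplying by 2 gives -∞.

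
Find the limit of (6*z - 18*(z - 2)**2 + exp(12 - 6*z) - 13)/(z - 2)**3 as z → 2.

-36

Direct substitution gives 0/0.
Apply L'Hôpital: lim (-36*z - 6*e^(12 - 6*z) + 78)/(3*(z - 2)^2), still 0/0.
Apply L'Hôpital: lim (36*e^(12 - 6*z) - 36)/(6*z - 12), still 0/0.
After 3 applications of L'Hôpital's rule the quotient is (-216*e^(12 - 6*z))/(6); substituting z = 2 gives -36.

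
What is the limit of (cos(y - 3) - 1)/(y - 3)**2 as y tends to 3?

-1/2

Direct substitution gives 0/0.
Apply L'Hôpital: lim (-sin(y - 3))/(2*y - 6), still 0/0.
After 2 applications of L'Hôpital's rule the quotient is (-cos(y - 3))/(2); substituting y = 3 gives -1/2.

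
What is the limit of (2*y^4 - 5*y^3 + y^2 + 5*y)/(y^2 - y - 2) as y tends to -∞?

The numerator has higher degree (4 > 2); the quotient behaves like (2/(1))·y^2 for large |y|.
As y → −∞ this diverges to ∞.

∞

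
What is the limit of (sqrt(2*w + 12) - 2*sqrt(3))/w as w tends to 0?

Substitution gives 0/0. Multiply numerator and denominator by the conjugate √(12 + 2w) + √12.
The numerator becomes (12 + 2w) − 12 = 2w, so the expression simplifies to 2/(√(12 + 2w) + √12).
Letting w → 0 gives 2/(2√12) = √(3)/6.

√(3)/6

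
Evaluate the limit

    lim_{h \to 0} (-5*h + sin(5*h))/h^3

Direct substitution gives 0/0.
Apply L'Hôpital: lim (5*cos(5*h) - 5)/(3*h^2), still 0/0.
Apply L'Hôpital: lim (-25*sin(5*h))/(6*h), still 0/0.
After 3 applications of L'Hôpital's rule the quotient is (-125*cos(5*h))/(6); substituting h = 0 gives -125/6.

-125/6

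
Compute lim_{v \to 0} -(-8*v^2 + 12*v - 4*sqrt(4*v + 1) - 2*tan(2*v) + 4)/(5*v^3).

64/15

Substitution gives 0/0; apply L'Hôpital's rule 3 times.
After differentiating numerator and denominator 3 times the quotient is (-64*tan(2*v)^2/cos(2*v)^2 - 32/cos(2*v)^4 - 96/(4*v + 1)^(5/2))/(-30); at v = 0 this is 64/15.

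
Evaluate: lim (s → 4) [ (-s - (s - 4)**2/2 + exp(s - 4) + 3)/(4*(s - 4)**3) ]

1/24

Direct substitution gives 0/0.
Apply L'Hôpital: lim (-s + e^(s - 4) + 3)/(12*(s - 4)^2), still 0/0.
Apply L'Hôpital: lim (e^(s - 4) - 1)/(24*s - 96), still 0/0.
After 3 applications of L'Hôpital's rule the quotient is (e^(s - 4))/(24); substituting s = 4 gives 1/24.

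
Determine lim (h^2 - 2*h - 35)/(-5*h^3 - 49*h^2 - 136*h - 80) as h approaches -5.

Since h = -5 makes numerator and denominator zero, (h + 5) divides both.
Cancelling it gives (h - 7)/(-5*h^2 - 24*h - 16); now plug in h = -5 to get 4/7.

4/7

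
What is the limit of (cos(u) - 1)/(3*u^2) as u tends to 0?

Direct substitution gives 0/0.
Apply L'Hôpital: lim (-sin(u))/(6*u), still 0/0.
After 2 applications of L'Hôpital's rule the quotient is (-cos(u))/(6); substituting u = 0 gives -1/6.

-1/6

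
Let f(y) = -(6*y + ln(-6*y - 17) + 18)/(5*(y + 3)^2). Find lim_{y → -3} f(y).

Direct substitution gives 0/0.
Apply L'Hôpital: lim (6 - 6/(-6*y - 17))/(-10*y - 30), still 0/0.
After 2 applications of L'Hôpital's rule the quotient is (-36/(-6*y - 17)^2)/(-10); substituting y = -3 gives 18/5.

18/5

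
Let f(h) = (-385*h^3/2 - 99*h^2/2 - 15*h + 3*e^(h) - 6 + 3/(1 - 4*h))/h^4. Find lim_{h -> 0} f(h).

Substitution gives 0/0 (the numerator vanishes to order 4).
Expand each term to order h^4: the coefficient of h^4 in 3·e^(h) is 1/8 and in 3·1/(1 - 4h) is 768.
Lower-order terms cancel with the polynomial part, so the numerator is (6145/8)·h^4 + o(h^4), and the limit is (6145/8)/(1) = 6145/8.

6145/8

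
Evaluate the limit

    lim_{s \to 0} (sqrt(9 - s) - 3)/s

A 0/0 form; rationalise with √(9 - s) + √9. This collapses the numerator to -s, leaving -1/(√(9 - s) + √9) → -1/(2√9) = -1/6.

-1/6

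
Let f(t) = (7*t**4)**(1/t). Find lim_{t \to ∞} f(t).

Base → ∞ and exponent → 0: an ∞^0 form.
Take logs: (1/t)·ln(7·t^4) = (ln 7 + 4·ln t)/t → 0.
So the limit is e^0 = 1.

1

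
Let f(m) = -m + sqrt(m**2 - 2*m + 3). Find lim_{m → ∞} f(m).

-1

This has the form ∞ − ∞. Multiply and divide by the conjugate √(m^2 - 2*m + 3) + m.
That gives (-2m + 3) / (√(m^2 - 2*m + 3) + m).
Divide numerator and denominator by m: the limit is -2/(2·1) = -1.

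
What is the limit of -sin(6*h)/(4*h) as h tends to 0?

-3/2

Substitution gives 0/0.
Write it as (6/(-4))·sin(6h)/(6h); since sin(u)/u → 1, the limit is -3/2.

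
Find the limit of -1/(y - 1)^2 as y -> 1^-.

As y → 1⁻, (y - 1) → 0⁻, so (y - 1)^2 → 0⁺ and -1/(y - 1)^2 → -∞.

-∞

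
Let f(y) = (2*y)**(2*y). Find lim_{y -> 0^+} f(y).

1

Base → 0⁺ and exponent → 0⁺: a 0^0 form.
Take logs: 2y·ln(2y). This is 0·(−∞); rewriting as ln(2y)/(1/(2y)) and applying L'Hôpital gives 0.
Hence the limit is e^0 = 1.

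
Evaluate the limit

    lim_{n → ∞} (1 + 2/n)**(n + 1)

e^(2)

Let L be the limit and take ln: ln L = lim (n + 1)·ln(1 + 2/n) = lim (n + 1)·(2/n + O(1/n²)) = 2.
Hence L = e^(2).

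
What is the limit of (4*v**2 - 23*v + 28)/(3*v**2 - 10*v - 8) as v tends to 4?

9/14

Since v = 4 makes numerator and denominator zero, (v - 4) divides both.
Cancelling it gives (4*v - 7)/(3*v + 2); now plug in v = 4 to get 9/14.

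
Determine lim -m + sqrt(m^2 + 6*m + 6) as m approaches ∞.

3

This has the form ∞ − ∞. Multiply and divide by the conjugate √(m^2 + 6*m + 6) + m.
That gives (6m + 6) / (√(m^2 + 6*m + 6) + m).
Divide numerator and denominator by m: the limit is 6/(2·1) = 3.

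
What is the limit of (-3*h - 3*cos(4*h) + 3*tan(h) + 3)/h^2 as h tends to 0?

Substitution gives 0/0; apply L'Hôpital's rule 2 times.
After differentiating numerator and denominator 2 times the quotient is (48*cos(4*h) + 6*tan(h)^3 + 6*tan(h))/(2); at h = 0 this is 24.

24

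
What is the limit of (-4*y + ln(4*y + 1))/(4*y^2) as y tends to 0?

-2

Direct substitution gives 0/0.
Apply L'Hôpital: lim (-4 + 4/(4*y + 1))/(8*y), still 0/0.
After 2 applications of L'Hôpital's rule the quotient is (-16/(4*y + 1)^2)/(8); substituting y = 0 gives -2.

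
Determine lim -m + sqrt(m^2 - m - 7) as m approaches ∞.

-1/2

An ∞ − ∞ form. Rationalising with the conjugate, the difference becomes (-m - 7) / (√(m^2 - m - 7) + m).
For large m the denominator behaves like 2·m, so the quotient tends to -1/2 = -1/2.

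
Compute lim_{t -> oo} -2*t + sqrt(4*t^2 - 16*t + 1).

-4

This has the form ∞ − ∞. Multiply and divide by the conjugate √(4*t^2 - 16*t + 1) + 2t.
That gives (-16t + 1) / (√(4*t^2 - 16*t + 1) + 2t).
Divide numerator and denominator by t: the limit is -16/(2·2) = -4.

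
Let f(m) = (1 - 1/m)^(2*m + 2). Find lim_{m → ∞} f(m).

Let L be the limit and take ln: ln L = lim (2m + 2)·ln(1 - 1/m) = lim (2m + 2)·(-1/m + O(1/m²)) = -2.
Hence L = e^(-2).

e^(-2)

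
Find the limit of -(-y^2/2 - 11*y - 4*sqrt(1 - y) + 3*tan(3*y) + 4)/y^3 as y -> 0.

-109/4

Substitution gives 0/0; apply L'Hôpital's rule 3 times.
After differentiating numerator and denominator 3 times the quotient is (486*tan(3*y)^2/cos(3*y)^2 + 162/cos(3*y)^2 + 3/(2*(1 - y)^(5/2)))/(-6); at y = 0 this is -109/4.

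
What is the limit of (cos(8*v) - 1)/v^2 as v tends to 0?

Direct substitution gives 0/0.
Apply L'Hôpital: lim (-8*sin(8*v))/(2*v), still 0/0.
After 2 applications of L'Hôpital's rule the quotient is (-64*cos(8*v))/(2); substituting v = 0 gives -32.

-32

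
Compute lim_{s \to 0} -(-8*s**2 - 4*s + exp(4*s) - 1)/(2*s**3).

Direct substitution gives 0/0.
Apply L'Hôpital: lim (-16*s + 4*e^(4*s) - 4)/(-6*s^2), still 0/0.
Apply L'Hôpital: lim (16*e^(4*s) - 16)/(-12*s), still 0/0.
After 3 applications of L'Hôpital's rule the quotient is (64*e^(4*s))/(-12); substituting s = 0 gives -16/3.

-16/3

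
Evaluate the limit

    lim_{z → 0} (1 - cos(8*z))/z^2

32

Substitution gives 0/0.
Use (1 − cos u)/u² → 1/2 with u = 8z: the limit is 8²/(2·1) = 32.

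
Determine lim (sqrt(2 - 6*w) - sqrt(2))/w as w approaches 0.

-3*√(2)/2

A 0/0 form; rationalise with √(2 - 6w) + √2. This collapses the numerator to -6w, leaving -6/(√(2 - 6w) + √2) → -6/(2√2) = -3*√(2)/2.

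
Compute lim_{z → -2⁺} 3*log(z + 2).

As z → -2⁺, z + 2 → 0⁺ and ln(z + 2) → −∞.
Multiplying by 3 gives -∞.

-∞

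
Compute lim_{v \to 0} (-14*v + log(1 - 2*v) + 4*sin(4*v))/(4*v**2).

-1/2

Substitution gives 0/0; apply L'Hôpital's rule 2 times.
After differentiating numerator and denominator 2 times the quotient is (-64*sin(4*v) - 4/(2*v - 1)^2)/(8); at v = 0 this is -1/2.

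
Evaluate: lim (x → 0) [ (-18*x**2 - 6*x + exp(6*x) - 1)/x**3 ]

Direct substitution gives 0/0.
Apply L'Hôpital: lim (-36*x + 6*e^(6*x) - 6)/(3*x^2), still 0/0.
Apply L'Hôpital: lim (36*e^(6*x) - 36)/(6*x), still 0/0.
After 3 applications of L'Hôpital's rule the quotient is (216*e^(6*x))/(6); substituting x = 0 gives 36.

36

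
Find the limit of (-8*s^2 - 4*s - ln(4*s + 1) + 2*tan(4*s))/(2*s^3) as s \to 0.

32/3

Substitution gives 0/0; apply L'Hôpital's rule 3 times.
After differentiating numerator and denominator 3 times the quotient is (768*tan(4*s)^2/cos(4*s)^2 + 256/cos(4*s)^2 - 128/(4*s + 1)^3)/(12); at s = 0 this is 32/3.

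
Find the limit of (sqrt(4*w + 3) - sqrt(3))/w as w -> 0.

2*√(3)/3

Substitution gives 0/0. Multiply numerator and denominator by the conjugate √(3 + 4w) + √3.
The numerator becomes (3 + 4w) − 3 = 4w, so the expression simplifies to 4/(√(3 + 4w) + √3).
Letting w → 0 gives 4/(2√3) = 2*√(3)/3.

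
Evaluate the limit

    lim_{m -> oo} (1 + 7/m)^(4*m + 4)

Let L be the limit and take ln: ln L = lim (4m + 4)·ln(1 + 7/m) = lim (4m + 4)·(7/m + O(1/m²)) = 28.
Hence L = e^(28).

e^(28)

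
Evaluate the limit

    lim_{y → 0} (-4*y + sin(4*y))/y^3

Direct substitution gives 0/0.
Apply L'Hôpital: lim (4*cos(4*y) - 4)/(3*y^2), still 0/0.
Apply L'Hôpital: lim (-16*sin(4*y))/(6*y), still 0/0.
After 3 applications of L'Hôpital's rule the quotient is (-64*cos(4*y))/(6); substituting y = 0 gives -32/3.

-32/3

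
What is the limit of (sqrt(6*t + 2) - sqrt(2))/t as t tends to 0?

3*√(2)/2

Substitution gives 0/0. Multiply numerator and denominator by the conjugate √(2 + 6t) + √2.
The numerator becomes (2 + 6t) − 2 = 6t, so the expression simplifies to 6/(√(2 + 6t) + √2).
Letting t → 0 gives 6/(2√2) = 3*√(2)/2.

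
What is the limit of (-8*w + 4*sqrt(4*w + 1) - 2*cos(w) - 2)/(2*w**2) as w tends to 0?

Substitution gives 0/0 (the numerator vanishes to order 2).
Expand each term to order w^2: the coefficient of w^2 in -2·cos(w) is 1 and in 4·√(1 + 4w) is -8.
Lower-order terms cancel with the polynomial part, so the numerator is (-7)·w^2 + o(w^2), and the limit is (-7)/(2) = -7/2.

-7/2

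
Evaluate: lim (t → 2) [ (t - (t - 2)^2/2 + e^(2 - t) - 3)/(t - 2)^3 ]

-1/6

Direct substitution gives 0/0.
Apply L'Hôpital: lim (-t - e^(2 - t) + 3)/(3*(t - 2)^2), still 0/0.
Apply L'Hôpital: lim (e^(2 - t) - 1)/(6*t - 12), still 0/0.
After 3 applications of L'Hôpital's rule the quotient is (-e^(2 - t))/(6); substituting t = 2 gives -1/6.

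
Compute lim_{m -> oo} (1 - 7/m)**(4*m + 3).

e^(-28)

Let L be the limit and take ln: ln L = lim (4m + 3)·ln(1 - 7/m) = lim (4m + 3)·(-7/m + O(1/m²)) = -28.
Hence L = e^(-28).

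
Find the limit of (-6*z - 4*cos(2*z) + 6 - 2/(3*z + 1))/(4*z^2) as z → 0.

Substitution gives 0/0 (the numerator vanishes to order 2).
Expand each term to order z^2: the coefficient of z^2 in -4·cos(2z) is 8 and in -2·1/(1 + 3z) is -18.
Lower-order terms cancel with the polynomial part, so the numerator is (-10)·z^2 + o(z^2), and the limit is (-10)/(4) = -5/2.

-5/2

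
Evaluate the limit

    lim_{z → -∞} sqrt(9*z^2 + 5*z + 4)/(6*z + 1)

-1/2

For large |z|, √(9*z^2 + 5*z + 4) ≈ √9·|z| and the denominator ≈ 6z.
Since z → −∞, |z| = −z, giving −√9/(6) = -1/2.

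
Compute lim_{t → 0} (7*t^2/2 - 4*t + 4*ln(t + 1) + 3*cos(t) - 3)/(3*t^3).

Substitution gives 0/0 (the numerator vanishes to order 3).
Expand each term to order t^3: the coefficient of t^3 in 3·cos(t) is 0 and in 4·ln(1 + t) is 4/3.
Lower-order terms cancel with the polynomial part, so the numerator is (4/3)·t^3 + o(t^3), and the limit is (4/3)/(3) = 4/9.

4/9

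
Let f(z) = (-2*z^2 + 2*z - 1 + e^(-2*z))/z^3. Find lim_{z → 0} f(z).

Direct substitution gives 0/0.
Apply L'Hôpital: lim (-4*z + 2 - 2*e^(-2*z))/(3*z^2), still 0/0.
Apply L'Hôpital: lim (-4 + 4*e^(-2*z))/(6*z), still 0/0.
After 3 applications of L'Hôpital's rule the quotient is (-8*e^(-2*z))/(6); substituting z = 0 gives -4/3.

-4/3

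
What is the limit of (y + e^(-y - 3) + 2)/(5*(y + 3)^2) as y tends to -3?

1/10

Direct substitution gives 0/0.
Apply L'Hôpital: lim (1 - e^(-y - 3))/(10*y + 30), still 0/0.
After 2 applications of L'Hôpital's rule the quotient is (e^(-y - 3))/(10); substituting y = -3 gives 1/10.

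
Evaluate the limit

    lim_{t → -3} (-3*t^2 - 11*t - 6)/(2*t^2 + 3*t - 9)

-7/9

Direct substitution gives 0/0, so factor. Both numerator and denominator have (t + 3) as a factor.
After cancelling, the expression reduces to (-3*t - 2)/(2*t - 3).
Substituting t = -3 gives -7/9.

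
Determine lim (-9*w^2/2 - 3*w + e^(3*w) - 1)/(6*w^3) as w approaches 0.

Direct substitution gives 0/0.
Apply L'Hôpital: lim (-9*w + 3*e^(3*w) - 3)/(18*w^2), still 0/0.
Apply L'Hôpital: lim (9*e^(3*w) - 9)/(36*w), still 0/0.
After 3 applications of L'Hôpital's rule the quotient is (27*e^(3*w))/(36); substituting w = 0 gives 3/4.

3/4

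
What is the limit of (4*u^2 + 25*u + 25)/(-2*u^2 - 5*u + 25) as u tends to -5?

-1

At u = -5 both the top and bottom vanish — a removable singularity. Factoring out (u + 5) from each leaves (4*u + 5)/(5 - 2*u), which at u = -5 equals -1.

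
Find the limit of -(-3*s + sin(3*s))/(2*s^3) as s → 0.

Direct substitution gives 0/0.
Apply L'Hôpital: lim (3*cos(3*s) - 3)/(-6*s^2), still 0/0.
Apply L'Hôpital: lim (-9*sin(3*s))/(-12*s), still 0/0.
After 3 applications of L'Hôpital's rule the quotient is (-27*cos(3*s))/(-12); substituting s = 0 gives 9/4.

9/4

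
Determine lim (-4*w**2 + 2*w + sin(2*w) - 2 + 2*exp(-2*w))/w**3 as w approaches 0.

Substitution gives 0/0 (the numerator vanishes to order 3).
Expand each term to order w^3: the coefficient of w^3 in sin(2w) is -4/3 and in 2·e^(-2w) is -8/3.
Lower-order terms cancel with the polynomial part, so the numerator is (-4)·w^3 + o(w^3), and the limit is (-4)/(1) = -4.

-4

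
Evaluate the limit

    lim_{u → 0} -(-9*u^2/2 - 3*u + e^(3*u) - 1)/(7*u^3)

-9/14

Direct substitution gives 0/0.
Apply L'Hôpital: lim (-9*u + 3*e^(3*u) - 3)/(-21*u^2), still 0/0.
Apply L'Hôpital: lim (9*e^(3*u) - 9)/(-42*u), still 0/0.
After 3 applications of L'Hôpital's rule the quotient is (27*e^(3*u))/(-42); substituting u = 0 gives -9/14.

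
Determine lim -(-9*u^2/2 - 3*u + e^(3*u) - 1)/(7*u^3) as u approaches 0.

-9/14

Direct substitution gives 0/0.
Apply L'Hôpital: lim (-9*u + 3*e^(3*u) - 3)/(-21*u^2), still 0/0.
Apply L'Hôpital: lim (9*e^(3*u) - 9)/(-42*u), still 0/0.
After 3 applications of L'Hôpital's rule the quotient is (27*e^(3*u))/(-42); substituting u = 0 gives -9/14.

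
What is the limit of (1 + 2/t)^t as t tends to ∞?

Let L be the limit and take ln: ln L = lim (t)·ln(1 + 2/t) = lim (t)·(2/t + O(1/t²)) = 2.
Hence L = e^(2).

e^(2)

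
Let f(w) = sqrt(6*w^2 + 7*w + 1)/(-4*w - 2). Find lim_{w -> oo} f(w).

For large |w|, √(6*w^2 + 7*w + 1) ≈ √6·|w| and the denominator ≈ -4w.
Since w → +∞, |w| = w, giving √6/(-4) = -√(6)/4.

-√(6)/4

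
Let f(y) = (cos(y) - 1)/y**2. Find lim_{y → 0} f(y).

-1/2

Direct substitution gives 0/0.
Apply L'Hôpital: lim (-sin(y))/(2*y), still 0/0.
After 2 applications of L'Hôpital's rule the quotient is (-cos(y))/(2); substituting y = 0 gives -1/2.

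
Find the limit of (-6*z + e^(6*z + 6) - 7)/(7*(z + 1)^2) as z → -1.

Direct substitution gives 0/0.
Apply L'Hôpital: lim (6*e^(6*z + 6) - 6)/(14*z + 14), still 0/0.
After 2 applications of L'Hôpital's rule the quotient is (36*e^(6*z + 6))/(14); substituting z = -1 gives 18/7.

18/7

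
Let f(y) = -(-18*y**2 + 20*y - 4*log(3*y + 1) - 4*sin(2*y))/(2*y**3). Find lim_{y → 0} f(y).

Substitution gives 0/0 (the numerator vanishes to order 3).
Expand each term to order y^3: the coefficient of y^3 in -4·ln(1 + 3y) is -36 and in -4·sin(2y) is 16/3.
Lower-order terms cancel with the polynomial part, so the numerator is (-92/3)·y^3 + o(y^3), and the limit is (-92/3)/(-2) = 46/3.

46/3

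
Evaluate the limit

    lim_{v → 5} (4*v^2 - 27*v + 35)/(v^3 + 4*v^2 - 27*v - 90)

At v = 5 both the top and bottom vanish — a removable singularity. Factoring out (v - 5) from each leaves (4*v - 7)/(v^2 + 9*v + 18), which at v = 5 equals 13/88.

13/88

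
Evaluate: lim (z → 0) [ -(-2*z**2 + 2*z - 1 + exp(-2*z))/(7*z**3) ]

Direct substitution gives 0/0.
Apply L'Hôpital: lim (-4*z + 2 - 2*e^(-2*z))/(-21*z^2), still 0/0.
Apply L'Hôpital: lim (-4 + 4*e^(-2*z))/(-42*z), still 0/0.
After 3 applications of L'Hôpital's rule the quotient is (-8*e^(-2*z))/(-42); substituting z = 0 gives 4/21.

4/21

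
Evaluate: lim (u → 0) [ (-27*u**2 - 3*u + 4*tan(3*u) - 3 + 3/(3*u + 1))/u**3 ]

Substitution gives 0/0 (the numerator vanishes to order 3).
Expand each term to order u^3: the coefficient of u^3 in 3·1/(1 + 3u) is -81 and in 4·tan(3u) is 36.
Lower-order terms cancel with the polynomial part, so the numerator is (-45)·u^3 + o(u^3), and the limit is (-45)/(1) = -45.

-45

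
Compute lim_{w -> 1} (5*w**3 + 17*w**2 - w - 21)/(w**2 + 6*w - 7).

Direct substitution gives 0/0, so factor. Both numerator and denominator have (w - 1) as a factor.
After cancelling, the expression reduces to (5*w^2 + 22*w + 21)/(w + 7).
Substituting w = 1 gives 6.

6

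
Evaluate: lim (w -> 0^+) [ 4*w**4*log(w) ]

0

This is a 0·(−∞) form. Rewrite as 4·ln(w) / w^(−4) and apply L'Hôpital:
the derivative quotient is 4·(1/w) / (−4·w^(−5)) = (-4/4)·w^4 → 0.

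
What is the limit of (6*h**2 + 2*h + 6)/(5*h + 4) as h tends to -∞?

-∞

The numerator has higher degree (2 > 1); the quotient behaves like (6/(5))·h^1 for large |h|.
As h → −∞ this diverges to -∞.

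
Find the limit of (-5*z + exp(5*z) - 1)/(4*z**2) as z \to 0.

25/8

Direct substitution gives 0/0.
Apply L'Hôpital: lim (5*e^(5*z) - 5)/(8*z), still 0/0.
After 2 applications of L'Hôpital's rule the quotient is (25*e^(5*z))/(8); substituting z = 0 gives 25/8.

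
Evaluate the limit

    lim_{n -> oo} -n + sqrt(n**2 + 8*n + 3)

An ∞ − ∞ form. Rationalising with the conjugate, the difference becomes (8n + 3) / (√(n^2 + 8*n + 3) + n).
For large n the denominator behaves like 2·n, so the quotient tends to 8/2 = 4.

4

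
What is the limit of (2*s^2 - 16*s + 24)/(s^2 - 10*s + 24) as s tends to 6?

4

Since s = 6 makes numerator and denominator zero, (s - 6) divides both.
Cancelling it gives (2*s - 4)/(s - 4); now plug in s = 6 to get 4.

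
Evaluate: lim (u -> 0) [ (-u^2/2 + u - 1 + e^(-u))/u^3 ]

-1/6

Direct substitution gives 0/0.
Apply L'Hôpital: lim (-u + 1 - e^(-u))/(3*u^2), still 0/0.
Apply L'Hôpital: lim (-1 + e^(-u))/(6*u), still 0/0.
After 3 applications of L'Hôpital's rule the quotient is (-e^(-u))/(6); substituting u = 0 gives -1/6.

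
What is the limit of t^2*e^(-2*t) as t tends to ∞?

0

Write as t^2/e^{2t}, an ∞/∞ form.
Exponential growth dominates any polynomial, so repeated L'Hôpital (or the standard result) gives 0.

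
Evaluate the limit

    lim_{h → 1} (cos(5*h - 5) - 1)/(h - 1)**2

-25/2

Direct substitution gives 0/0.
Apply L'Hôpital: lim (-5*sin(5*h - 5))/(2*h - 2), still 0/0.
After 2 applications of L'Hôpital's rule the quotient is (-25*cos(5*h - 5))/(2); substituting h = 1 gives -25/2.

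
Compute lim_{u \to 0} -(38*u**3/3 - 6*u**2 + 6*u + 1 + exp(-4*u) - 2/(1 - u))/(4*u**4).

Substitution gives 0/0 (the numerator vanishes to order 4).
Expand each term to order u^4: the coefficient of u^4 in -2·1/(1 - u) is -2 and in e^(-4u) is 32/3.
Lower-order terms cancel with the polynomial part, so the numerator is (26/3)·u^4 + o(u^4), and the limit is (26/3)/(-4) = -13/6.

-13/6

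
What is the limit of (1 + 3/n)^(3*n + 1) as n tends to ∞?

e^(9)

Let L be the limit and take ln: ln L = lim (3n + 1)·ln(1 + 3/n) = lim (3n + 1)·(3/n + O(1/n²)) = 9.
Hence L = e^(9).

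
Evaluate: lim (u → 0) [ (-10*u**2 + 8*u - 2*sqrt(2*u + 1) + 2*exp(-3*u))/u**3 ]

Substitution gives 0/0 (the numerator vanishes to order 3).
Expand each term to order u^3: the coefficient of u^3 in -2·√(1 + 2u) is -1 and in 2·e^(-3u) is -9.
Lower-order terms cancel with the polynomial part, so the numerator is (-10)·u^3 + o(u^3), and the limit is (-10)/(1) = -10.

-10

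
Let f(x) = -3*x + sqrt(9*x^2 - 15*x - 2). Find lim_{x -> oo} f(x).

-5/2

This has the form ∞ − ∞. Multiply and divide by the conjugate √(9*x^2 - 15*x - 2) + 3x.
That gives (-15x - 2) / (√(9*x^2 - 15*x - 2) + 3x).
Divide numerator and denominator by x: the limit is -15/(2·3) = -5/2.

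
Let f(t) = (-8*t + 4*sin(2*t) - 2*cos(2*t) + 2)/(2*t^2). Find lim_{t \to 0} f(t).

2

Substitution gives 0/0 (the numerator vanishes to order 2).
Expand each term to order t^2: the coefficient of t^2 in 4·sin(2t) is 0 and in -2·cos(2t) is 4.
Lower-order terms cancel with the polynomial part, so the numerator is (4)·t^2 + o(t^2), and the limit is (4)/(2) = 2.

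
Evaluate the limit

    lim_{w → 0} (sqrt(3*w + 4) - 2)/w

A 0/0 form; rationalise with √(4 + 3w) + √4. This collapses the numerator to 3w, leaving 3/(√(4 + 3w) + √4) → 3/(2√4) = 3/4.

3/4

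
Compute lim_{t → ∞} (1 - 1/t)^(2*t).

Write it as [(1 - 1/t)^t]^(2) · (1 - 1/t)^(0). The bracketed term tends to e^(-1) and the second factor to 1, so the limit is e^(-2).

e^(-2)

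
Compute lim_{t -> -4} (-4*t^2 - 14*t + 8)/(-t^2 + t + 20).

Direct substitution gives 0/0, so factor. Both numerator and denominator have (t + 4) as a factor.
After cancelling, the expression reduces to (2 - 4*t)/(5 - t).
Substituting t = -4 gives 2.

2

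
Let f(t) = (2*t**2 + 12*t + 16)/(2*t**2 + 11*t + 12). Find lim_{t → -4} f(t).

4/5

Direct substitution gives 0/0, so factor. Both numerator and denominator have (t + 4) as a factor.
After cancelling, the expression reduces to (2*t + 4)/(2*t + 3).
Substituting t = -4 gives 4/5.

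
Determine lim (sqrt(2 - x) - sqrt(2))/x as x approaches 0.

-√(2)/4

A 0/0 form; rationalise with √(2 - x) + √2. This collapses the numerator to -x, leaving -1/(√(2 - x) + √2) → -1/(2√2) = -√(2)/4.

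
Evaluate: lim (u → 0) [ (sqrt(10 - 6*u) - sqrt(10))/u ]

-3*√(10)/10

A 0/0 form; rationalise with √(10 - 6u) + √10. This collapses the numerator to -6u, leaving -6/(√(10 - 6u) + √10) → -6/(2√10) = -3*√(10)/10.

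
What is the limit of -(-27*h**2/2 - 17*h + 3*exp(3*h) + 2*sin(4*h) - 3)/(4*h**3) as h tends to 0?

Substitution gives 0/0; apply L'Hôpital's rule 3 times.
After differentiating numerator and denominator 3 times the quotient is (81*e^(3*h) - 128*cos(4*h))/(-24); at h = 0 this is 47/24.

47/24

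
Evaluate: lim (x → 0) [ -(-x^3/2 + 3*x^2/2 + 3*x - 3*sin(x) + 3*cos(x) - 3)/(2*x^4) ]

Substitution gives 0/0 (the numerator vanishes to order 4).
Expand each term to order x^4: the coefficient of x^4 in -3·sin(x) is 0 and in 3·cos(x) is 1/8.
Lower-order terms cancel with the polynomial part, so the numerator is (1/8)·x^4 + o(x^4), and the limit is (1/8)/(-2) = -1/16.

-1/16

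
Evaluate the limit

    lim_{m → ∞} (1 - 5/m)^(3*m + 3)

The base → 1 and the exponent → ∞: a 1^∞ form.
Take logarithms: (3m + 3)·ln(1 - 5/m). Since ln(1+u) ~ u for small u, this behaves like (3m)·(-5/m) → -15.
So the limit is e^(-15).

e^(-15)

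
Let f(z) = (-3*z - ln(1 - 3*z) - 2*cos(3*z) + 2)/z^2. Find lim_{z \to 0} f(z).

Substitution gives 0/0 (the numerator vanishes to order 2).
Expand each term to order z^2: the coefficient of z^2 in −ln(1 - 3z) is 9/2 and in -2·cos(3z) is 9.
Lower-order terms cancel with the polynomial part, so the numerator is (27/2)·z^2 + o(z^2), and the limit is (27/2)/(1) = 27/2.

27/2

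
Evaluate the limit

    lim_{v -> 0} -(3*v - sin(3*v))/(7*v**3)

-9/14

Direct substitution gives 0/0.
Apply L'Hôpital: lim (3 - 3*cos(3*v))/(-21*v^2), still 0/0.
Apply L'Hôpital: lim (9*sin(3*v))/(-42*v), still 0/0.
After 3 applications of L'Hôpital's rule the quotient is (27*cos(3*v))/(-42); substituting v = 0 gives -9/14.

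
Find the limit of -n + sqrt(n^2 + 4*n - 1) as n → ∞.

An ∞ − ∞ form. Rationalising with the conjugate, the difference becomes (4n - 1) / (√(n^2 + 4*n - 1) + n).
For large n the denominator behaves like 2·n, so the quotient tends to 4/2 = 2.

2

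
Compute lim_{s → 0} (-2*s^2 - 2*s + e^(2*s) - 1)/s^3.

Direct substitution gives 0/0.
Apply L'Hôpital: lim (-4*s + 2*e^(2*s) - 2)/(3*s^2), still 0/0.
Apply L'Hôpital: lim (4*e^(2*s) - 4)/(6*s), still 0/0.
After 3 applications of L'Hôpital's rule the quotient is (8*e^(2*s))/(6); substituting s = 0 gives 4/3.

4/3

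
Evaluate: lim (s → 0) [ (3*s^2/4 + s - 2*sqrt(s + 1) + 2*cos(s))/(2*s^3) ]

-1/16

Substitution gives 0/0; apply L'Hôpital's rule 3 times.
After differentiating numerator and denominator 3 times the quotient is (2*sin(s) - 3/(4*(s + 1)^(5/2)))/(12); at s = 0 this is -1/16.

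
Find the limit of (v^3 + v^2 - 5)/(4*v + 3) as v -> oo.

∞

The numerator has higher degree (3 > 1); the quotient behaves like (1/(4))·v^2 for large |v|.
As v → +∞ this diverges to ∞.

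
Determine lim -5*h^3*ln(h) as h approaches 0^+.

0

This is a 0·(−∞) form. Rewrite as -5·ln(h) / h^(−3) and apply L'Hôpital:
the derivative quotient is -5·(1/h) / (−3·h^(−4)) = (5/3)·h^3 → 0.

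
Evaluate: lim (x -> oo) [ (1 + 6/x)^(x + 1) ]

e^(6)

Write it as [(1 + 6/x)^x]^(1) · (1 + 6/x)^(1). The bracketed term tends to e^(6) and the second factor to 1, so the limit is e^(6).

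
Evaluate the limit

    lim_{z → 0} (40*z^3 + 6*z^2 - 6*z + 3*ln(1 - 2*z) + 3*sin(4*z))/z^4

-12

Substitution gives 0/0; apply L'Hôpital's rule 4 times.
After differentiating numerator and denominator 4 times the quotient is (768*sin(4*z) - 288/(2*z - 1)^4)/(24); at z = 0 this is -12.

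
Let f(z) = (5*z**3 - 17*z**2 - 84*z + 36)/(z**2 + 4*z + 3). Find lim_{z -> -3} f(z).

-153/2

Since z = -3 makes numerator and denominator zero, (z + 3) divides both.
Cancelling it gives (5*z^2 - 32*z + 12)/(z + 1); now plug in z = -3 to get -153/2.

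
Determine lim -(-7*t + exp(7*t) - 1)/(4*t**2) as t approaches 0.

Direct substitution gives 0/0.
Apply L'Hôpital: lim (7*e^(7*t) - 7)/(-8*t), still 0/0.
After 2 applications of L'Hôpital's rule the quotient is (49*e^(7*t))/(-8); substituting t = 0 gives -49/8.

-49/8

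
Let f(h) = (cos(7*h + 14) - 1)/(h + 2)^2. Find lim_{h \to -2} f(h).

-49/2

Direct substitution gives 0/0.
Apply L'Hôpital: lim (-7*sin(7*h + 14))/(2*h + 4), still 0/0.
After 2 applications of L'Hôpital's rule the quotient is (-49*cos(7*h + 14))/(2); substituting h = -2 gives -49/2.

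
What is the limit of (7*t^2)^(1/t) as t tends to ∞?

1

Base → ∞ and exponent → 0: an ∞^0 form.
Take logs: (1/t)·ln(7·t^2) = (ln 7 + 2·ln t)/t → 0.
So the limit is e^0 = 1.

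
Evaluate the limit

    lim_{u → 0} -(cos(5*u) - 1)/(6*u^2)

25/12

Direct substitution gives 0/0.
Apply L'Hôpital: lim (-5*sin(5*u))/(-12*u), still 0/0.
After 2 applications of L'Hôpital's rule the quotient is (-25*cos(5*u))/(-12); substituting u = 0 gives 25/12.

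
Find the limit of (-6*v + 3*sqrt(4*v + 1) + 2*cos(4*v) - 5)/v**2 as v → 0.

-22

Substitution gives 0/0; apply L'Hôpital's rule 2 times.
After differentiating numerator and denominator 2 times the quotient is (-32*cos(4*v) - 12/(4*v + 1)^(3/2))/(2); at v = 0 this is -22.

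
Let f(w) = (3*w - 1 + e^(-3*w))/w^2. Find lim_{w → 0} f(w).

9/2

Direct substitution gives 0/0.
Apply L'Hôpital: lim (3 - 3*e^(-3*w))/(2*w), still 0/0.
After 2 applications of L'Hôpital's rule the quotient is (9*e^(-3*w))/(2); substituting w = 0 gives 9/2.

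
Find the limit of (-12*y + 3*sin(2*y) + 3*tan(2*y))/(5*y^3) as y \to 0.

4/5

Substitution gives 0/0 (the numerator vanishes to order 3).
Expand each term to order y^3: the coefficient of y^3 in 3·tan(2y) is 8 and in 3·sin(2y) is -4.
Lower-order terms cancel with the polynomial part, so the numerator is (4)·y^3 + o(y^3), and the limit is (4)/(5) = 4/5.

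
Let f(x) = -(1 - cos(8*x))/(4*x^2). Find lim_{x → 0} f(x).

-8

Substitution gives 0/0.
Use (1 − cos u)/u² → 1/2 with u = 8x: the limit is 8²/(2·(-4)) = -8.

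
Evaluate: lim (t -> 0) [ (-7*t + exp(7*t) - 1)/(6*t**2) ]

49/12

Direct substitution gives 0/0.
Apply L'Hôpital: lim (7*e^(7*t) - 7)/(12*t), still 0/0.
After 2 applications of L'Hôpital's rule the quotient is (49*e^(7*t))/(12); substituting t = 0 gives 49/12.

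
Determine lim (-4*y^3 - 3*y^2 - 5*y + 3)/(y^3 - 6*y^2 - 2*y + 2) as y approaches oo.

-4

Numerator and denominator both have degree 3.
Dividing every term by y^3, all lower-order terms vanish and the limit is the ratio of leading coefficients, -4/(1) = -4.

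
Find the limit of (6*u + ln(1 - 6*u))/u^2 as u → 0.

-18

Direct substitution gives 0/0.
Apply L'Hôpital: lim (6 - 6/(1 - 6*u))/(2*u), still 0/0.
After 2 applications of L'Hôpital's rule the quotient is (-36/(1 - 6*u)^2)/(2); substituting u = 0 gives -18.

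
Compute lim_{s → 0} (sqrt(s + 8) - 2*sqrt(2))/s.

A 0/0 form; rationalise with √(8 + s) + √8. This collapses the numerator to s, leaving 1/(√(8 + s) + √8) → 1/(2√8) = √(2)/8.

√(2)/8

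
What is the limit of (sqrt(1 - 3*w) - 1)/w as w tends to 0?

Substitution gives 0/0. Multiply numerator and denominator by the conjugate √(1 - 3w) + √1.
The numerator becomes (1 - 3w) − 1 = -3w, so the expression simplifies to -3/(√(1 - 3w) + √1).
Letting w → 0 gives -3/(2√1) = -3/2.

-3/2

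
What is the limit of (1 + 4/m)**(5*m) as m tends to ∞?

Write it as [(1 + 4/m)^m]^(5) · (1 + 4/m)^(0). The bracketed term tends to e^(4) and the second factor to 1, so the limit is e^(20).

e^(20)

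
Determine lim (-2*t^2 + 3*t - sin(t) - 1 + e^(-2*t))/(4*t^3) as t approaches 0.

Substitution gives 0/0; apply L'Hôpital's rule 3 times.
After differentiating numerator and denominator 3 times the quotient is (cos(t) - 8*e^(-2*t))/(24); at t = 0 this is -7/24.

-7/24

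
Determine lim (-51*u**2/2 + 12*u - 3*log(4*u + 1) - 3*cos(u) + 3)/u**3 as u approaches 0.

-64

Substitution gives 0/0 (the numerator vanishes to order 3).
Expand each term to order u^3: the coefficient of u^3 in -3·ln(1 + 4u) is -64 and in -3·cos(u) is 0.
Lower-order terms cancel with the polynomial part, so the numerator is (-64)·u^3 + o(u^3), and the limit is (-64)/(1) = -64.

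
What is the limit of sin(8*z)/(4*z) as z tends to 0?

Substitution gives 0/0.
Write it as (8/4)·sin(8z)/(8z); since sin(u)/u → 1, the limit is 2.

2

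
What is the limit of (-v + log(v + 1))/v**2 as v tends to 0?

Direct substitution gives 0/0.
Apply L'Hôpital: lim (-1 + 1/(v + 1))/(2*v), still 0/0.
After 2 applications of L'Hôpital's rule the quotient is (-1/(v + 1)^2)/(2); substituting v = 0 gives -1/2.

-1/2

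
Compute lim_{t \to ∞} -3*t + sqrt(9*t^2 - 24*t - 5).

This has the form ∞ − ∞. Multiply and divide by the conjugate √(9*t^2 - 24*t - 5) + 3t.
That gives (-24t - 5) / (√(9*t^2 - 24*t - 5) + 3t).
Divide numerator and denominator by t: the limit is -24/(2·3) = -4.

-4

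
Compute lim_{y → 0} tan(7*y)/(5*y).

Substitution gives 0/0.
Since tan(u)/u → 1 as u → 0, tan(7y)/(7y) → 1 and the limit is 7/5.

7/5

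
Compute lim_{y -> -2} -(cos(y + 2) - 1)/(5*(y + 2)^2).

1/10

Direct substitution gives 0/0.
Apply L'Hôpital: lim (-sin(y + 2))/(-10*y - 20), still 0/0.
After 2 applications of L'Hôpital's rule the quotient is (-cos(y + 2))/(-10); substituting y = -2 gives 1/10.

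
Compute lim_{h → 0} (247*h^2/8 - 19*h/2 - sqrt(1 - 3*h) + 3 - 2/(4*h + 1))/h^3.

2075/16

Substitution gives 0/0 (the numerator vanishes to order 3).
Expand each term to order h^3: the coefficient of h^3 in −√(1 - 3h) is 27/16 and in -2·1/(1 + 4h) is 128.
Lower-order terms cancel with the polynomial part, so the numerator is (2075/16)·h^3 + o(h^3), and the limit is (2075/16)/(1) = 2075/16.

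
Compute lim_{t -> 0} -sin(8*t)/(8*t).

Substitution gives 0/0.
Write it as (8/(-8))·sin(8t)/(8t); since sin(u)/u → 1, the limit is -1.

-1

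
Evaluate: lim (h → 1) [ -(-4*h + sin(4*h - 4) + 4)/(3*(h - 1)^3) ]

32/9

Direct substitution gives 0/0.
Apply L'Hôpital: lim (4*cos(4*h - 4) - 4)/(-9*(h - 1)^2), still 0/0.
Apply L'Hôpital: lim (-16*sin(4*h - 4))/(18 - 18*h), still 0/0.
After 3 applications of L'Hôpital's rule the quotient is (-64*cos(4*h - 4))/(-18); substituting h = 1 gives 32/9.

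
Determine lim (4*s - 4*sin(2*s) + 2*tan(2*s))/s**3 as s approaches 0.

Substitution gives 0/0; apply L'Hôpital's rule 3 times.
After differentiating numerator and denominator 3 times the quotient is (32*cos(2*s) + 96*tan(2*s)^4 + 128*tan(2*s)^2 + 32)/(6); at s = 0 this is 32/3.

32/3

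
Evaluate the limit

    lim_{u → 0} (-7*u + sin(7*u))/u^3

Direct substitution gives 0/0.
Apply L'Hôpital: lim (7*cos(7*u) - 7)/(3*u^2), still 0/0.
Apply L'Hôpital: lim (-49*sin(7*u))/(6*u), still 0/0.
After 3 applications of L'Hôpital's rule the quotient is (-343*cos(7*u))/(6); substituting u = 0 gives -343/6.

-343/6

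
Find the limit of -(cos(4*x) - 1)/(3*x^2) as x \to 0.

8/3

Direct substitution gives 0/0.
Apply L'Hôpital: lim (-4*sin(4*x))/(-6*x), still 0/0.
After 2 applications of L'Hôpital's rule the quotient is (-16*cos(4*x))/(-6); substituting x = 0 gives 8/3.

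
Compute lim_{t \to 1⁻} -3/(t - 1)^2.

-∞

As t → 1⁻, (t - 1) → 0⁻, so (t - 1)^2 → 0⁺ and -3/(t - 1)^2 → -∞.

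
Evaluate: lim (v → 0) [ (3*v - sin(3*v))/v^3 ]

9/2

Direct substitution gives 0/0.
Apply L'Hôpital: lim (3 - 3*cos(3*v))/(3*v^2), still 0/0.
Apply L'Hôpital: lim (9*sin(3*v))/(6*v), still 0/0.
After 3 applications of L'Hôpital's rule the quotient is (27*cos(3*v))/(6); substituting v = 0 gives 9/2.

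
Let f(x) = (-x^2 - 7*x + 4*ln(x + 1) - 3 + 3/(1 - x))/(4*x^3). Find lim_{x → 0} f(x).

Substitution gives 0/0 (the numerator vanishes to order 3).
Expand each term to order x^3: the coefficient of x^3 in 4·ln(1 + x) is 4/3 and in 3·1/(1 - x) is 3.
Lower-order terms cancel with the polynomial part, so the numerator is (13/3)·x^3 + o(x^3), and the limit is (13/3)/(4) = 13/12.

13/12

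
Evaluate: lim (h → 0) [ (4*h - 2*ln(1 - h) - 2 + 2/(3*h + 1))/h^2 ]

19

Substitution gives 0/0; apply L'Hôpital's rule 2 times.
After differentiating numerator and denominator 2 times the quotient is (36/(3*h + 1)^3 + 2/(h - 1)^2)/(2); at h = 0 this is 19.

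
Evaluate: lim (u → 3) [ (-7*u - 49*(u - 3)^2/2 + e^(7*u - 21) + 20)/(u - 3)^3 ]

Direct substitution gives 0/0.
Apply L'Hôpital: lim (-49*u + 7*e^(7*u - 21) + 140)/(3*(u - 3)^2), still 0/0.
Apply L'Hôpital: lim (49*e^(7*u - 21) - 49)/(6*u - 18), still 0/0.
After 3 applications of L'Hôpital's rule the quotient is (343*e^(7*u - 21))/(6); substituting u = 3 gives 343/6.

343/6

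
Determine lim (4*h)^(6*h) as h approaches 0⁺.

1

Base → 0⁺ and exponent → 0⁺: a 0^0 form.
Take logs: 6h·ln(4h). This is 0·(−∞); rewriting as ln(4h)/(1/(6h)) and applying L'Hôpital gives 0.
Hence the limit is e^0 = 1.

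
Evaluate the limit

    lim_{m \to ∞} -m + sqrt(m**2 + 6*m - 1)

3

An ∞ − ∞ form. Rationalising with the conjugate, the difference becomes (6m - 1) / (√(m^2 + 6*m - 1) + m).
For large m the denominator behaves like 2·m, so the quotient tends to 6/2 = 3.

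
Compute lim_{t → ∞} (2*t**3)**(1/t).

Base → ∞ and exponent → 0: an ∞^0 form.
Take logs: (1/t)·ln(2·t^3) = (ln 2 + 3·ln t)/t → 0.
So the limit is e^0 = 1.

1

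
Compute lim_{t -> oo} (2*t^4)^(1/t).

Base → ∞ and exponent → 0: an ∞^0 form.
Take logs: (1/t)·ln(2·t^4) = (ln 2 + 4·ln t)/t → 0.
So the limit is e^0 = 1.

1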